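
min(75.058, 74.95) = 74.95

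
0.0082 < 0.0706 True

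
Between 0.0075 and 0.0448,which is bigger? 0.0448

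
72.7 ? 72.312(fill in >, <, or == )>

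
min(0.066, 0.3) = 0.066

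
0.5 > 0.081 True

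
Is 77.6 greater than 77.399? Yes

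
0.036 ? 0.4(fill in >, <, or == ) <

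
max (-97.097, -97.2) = -97.097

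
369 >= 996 False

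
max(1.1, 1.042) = 1.1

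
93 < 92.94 False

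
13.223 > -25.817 True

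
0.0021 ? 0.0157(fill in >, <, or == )<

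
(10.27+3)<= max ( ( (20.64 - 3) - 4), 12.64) True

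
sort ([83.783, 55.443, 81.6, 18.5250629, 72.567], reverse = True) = [83.783, 81.6, 72.567, 55.443, 18.5250629]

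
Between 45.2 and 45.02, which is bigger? 45.2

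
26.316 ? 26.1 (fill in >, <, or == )>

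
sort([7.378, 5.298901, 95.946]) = [5.298901, 7.378, 95.946]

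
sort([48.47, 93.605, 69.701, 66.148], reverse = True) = [93.605, 69.701, 66.148, 48.47]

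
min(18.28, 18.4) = 18.28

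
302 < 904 True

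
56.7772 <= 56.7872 True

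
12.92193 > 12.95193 False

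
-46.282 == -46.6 False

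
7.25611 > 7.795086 False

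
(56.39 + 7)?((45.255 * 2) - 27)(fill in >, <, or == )<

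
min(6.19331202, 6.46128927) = 6.19331202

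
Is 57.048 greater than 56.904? Yes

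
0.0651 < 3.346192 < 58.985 True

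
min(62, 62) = 62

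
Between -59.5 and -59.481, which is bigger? -59.481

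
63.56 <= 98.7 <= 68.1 False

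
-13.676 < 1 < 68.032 True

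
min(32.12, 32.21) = 32.12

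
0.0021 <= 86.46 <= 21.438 False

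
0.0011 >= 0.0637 False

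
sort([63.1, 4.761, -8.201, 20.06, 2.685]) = [-8.201, 2.685, 4.761, 20.06, 63.1]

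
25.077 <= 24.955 False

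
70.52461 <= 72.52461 True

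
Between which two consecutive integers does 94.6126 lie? 94 and 95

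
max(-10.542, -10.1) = -10.1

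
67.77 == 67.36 False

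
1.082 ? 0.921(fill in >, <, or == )>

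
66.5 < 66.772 True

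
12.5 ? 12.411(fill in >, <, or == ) >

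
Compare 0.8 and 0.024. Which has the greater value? 0.8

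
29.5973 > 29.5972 True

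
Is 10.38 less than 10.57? Yes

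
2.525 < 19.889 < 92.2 True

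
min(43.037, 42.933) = 42.933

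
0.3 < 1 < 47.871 True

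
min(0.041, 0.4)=0.041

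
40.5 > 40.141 True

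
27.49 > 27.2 True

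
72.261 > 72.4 False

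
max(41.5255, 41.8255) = 41.8255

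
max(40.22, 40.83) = 40.83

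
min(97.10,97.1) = 97.10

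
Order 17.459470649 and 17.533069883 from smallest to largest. 17.459470649, 17.533069883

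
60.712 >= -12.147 True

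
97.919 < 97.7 False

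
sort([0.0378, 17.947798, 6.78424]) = [0.0378, 6.78424, 17.947798]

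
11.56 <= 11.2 False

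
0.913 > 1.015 False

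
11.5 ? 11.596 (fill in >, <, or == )<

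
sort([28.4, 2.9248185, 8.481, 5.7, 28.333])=[2.9248185, 5.7, 8.481, 28.333, 28.4]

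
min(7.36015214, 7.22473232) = 7.22473232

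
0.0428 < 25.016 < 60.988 True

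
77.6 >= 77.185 True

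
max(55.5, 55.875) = 55.875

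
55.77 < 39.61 False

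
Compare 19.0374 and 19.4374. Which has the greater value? 19.4374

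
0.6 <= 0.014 False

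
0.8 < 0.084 False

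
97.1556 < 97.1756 True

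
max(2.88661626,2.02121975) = 2.88661626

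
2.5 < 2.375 False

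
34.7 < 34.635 False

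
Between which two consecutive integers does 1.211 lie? 1 and 2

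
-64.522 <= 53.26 True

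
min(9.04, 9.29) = 9.04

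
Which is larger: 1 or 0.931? 1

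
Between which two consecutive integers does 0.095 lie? 0 and 1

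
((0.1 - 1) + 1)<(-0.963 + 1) False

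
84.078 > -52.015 True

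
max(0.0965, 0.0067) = 0.0965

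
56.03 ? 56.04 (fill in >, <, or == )<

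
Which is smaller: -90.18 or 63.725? -90.18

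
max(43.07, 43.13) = 43.13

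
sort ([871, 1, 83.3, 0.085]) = [0.085, 1, 83.3, 871]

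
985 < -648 False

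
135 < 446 True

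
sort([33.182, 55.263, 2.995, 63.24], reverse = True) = [63.24, 55.263, 33.182, 2.995]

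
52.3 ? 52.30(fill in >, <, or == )==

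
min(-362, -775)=-775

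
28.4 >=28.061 True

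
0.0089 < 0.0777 True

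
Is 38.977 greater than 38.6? Yes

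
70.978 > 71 False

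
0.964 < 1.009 True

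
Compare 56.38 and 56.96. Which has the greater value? 56.96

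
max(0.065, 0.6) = 0.6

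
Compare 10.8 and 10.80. They are equal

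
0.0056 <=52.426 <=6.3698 False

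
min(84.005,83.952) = 83.952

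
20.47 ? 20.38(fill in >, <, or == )>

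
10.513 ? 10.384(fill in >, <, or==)>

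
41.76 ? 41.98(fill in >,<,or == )<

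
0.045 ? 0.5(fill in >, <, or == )<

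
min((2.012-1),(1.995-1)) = 0.995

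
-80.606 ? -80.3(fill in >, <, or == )<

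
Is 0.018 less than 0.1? Yes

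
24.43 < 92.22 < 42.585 False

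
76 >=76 True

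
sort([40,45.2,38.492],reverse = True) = [45.2,40,38.492]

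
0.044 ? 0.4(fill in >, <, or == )<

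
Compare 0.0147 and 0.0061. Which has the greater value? 0.0147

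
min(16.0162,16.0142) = 16.0142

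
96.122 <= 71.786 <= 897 False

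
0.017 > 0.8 False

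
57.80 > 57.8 False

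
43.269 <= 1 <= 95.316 False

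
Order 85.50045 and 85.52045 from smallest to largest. 85.50045, 85.52045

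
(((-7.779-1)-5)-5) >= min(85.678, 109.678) False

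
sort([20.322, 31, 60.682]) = [20.322, 31, 60.682]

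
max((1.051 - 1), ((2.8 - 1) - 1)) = 0.8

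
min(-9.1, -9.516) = -9.516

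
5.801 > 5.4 True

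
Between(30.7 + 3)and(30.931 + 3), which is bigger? (30.931 + 3)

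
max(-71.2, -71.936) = -71.2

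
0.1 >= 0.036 True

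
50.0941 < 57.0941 True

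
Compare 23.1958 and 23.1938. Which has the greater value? 23.1958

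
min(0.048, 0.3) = 0.048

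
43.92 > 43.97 False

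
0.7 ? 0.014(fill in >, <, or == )>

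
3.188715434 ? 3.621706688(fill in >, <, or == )<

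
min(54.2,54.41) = 54.2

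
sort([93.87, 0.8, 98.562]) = [0.8, 93.87, 98.562]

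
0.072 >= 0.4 False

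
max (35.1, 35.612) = 35.612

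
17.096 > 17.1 False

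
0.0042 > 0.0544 False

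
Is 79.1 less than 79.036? No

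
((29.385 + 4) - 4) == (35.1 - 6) False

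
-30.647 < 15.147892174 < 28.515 True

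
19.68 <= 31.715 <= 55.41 True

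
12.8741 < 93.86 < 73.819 False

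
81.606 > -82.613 True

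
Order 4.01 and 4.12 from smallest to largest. 4.01, 4.12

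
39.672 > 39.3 True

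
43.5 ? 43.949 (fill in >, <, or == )<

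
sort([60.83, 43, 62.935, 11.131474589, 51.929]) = [11.131474589, 43, 51.929, 60.83, 62.935]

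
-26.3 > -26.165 False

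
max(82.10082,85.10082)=85.10082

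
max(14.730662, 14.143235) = 14.730662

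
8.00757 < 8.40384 True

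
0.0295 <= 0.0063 False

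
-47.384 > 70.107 False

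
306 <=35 False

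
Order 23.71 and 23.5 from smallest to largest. 23.5, 23.71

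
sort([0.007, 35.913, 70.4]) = [0.007, 35.913, 70.4]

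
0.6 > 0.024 True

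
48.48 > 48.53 False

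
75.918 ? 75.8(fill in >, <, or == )>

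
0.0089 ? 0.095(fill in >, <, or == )<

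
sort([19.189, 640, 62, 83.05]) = [19.189, 62, 83.05, 640]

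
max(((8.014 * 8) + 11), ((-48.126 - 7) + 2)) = 75.112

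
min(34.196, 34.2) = 34.196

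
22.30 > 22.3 False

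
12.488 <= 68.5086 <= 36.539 False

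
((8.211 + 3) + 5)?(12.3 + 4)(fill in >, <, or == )<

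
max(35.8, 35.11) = 35.8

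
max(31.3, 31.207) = 31.3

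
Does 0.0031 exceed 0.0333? No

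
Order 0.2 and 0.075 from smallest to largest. 0.075, 0.2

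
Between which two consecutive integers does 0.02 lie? 0 and 1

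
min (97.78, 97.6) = 97.6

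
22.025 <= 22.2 True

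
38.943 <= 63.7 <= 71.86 True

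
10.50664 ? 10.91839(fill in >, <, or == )<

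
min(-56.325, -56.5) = -56.5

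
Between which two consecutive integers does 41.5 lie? 41 and 42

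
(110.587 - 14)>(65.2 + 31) True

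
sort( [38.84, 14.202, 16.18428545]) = [14.202, 16.18428545, 38.84]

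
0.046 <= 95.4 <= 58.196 False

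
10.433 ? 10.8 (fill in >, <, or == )<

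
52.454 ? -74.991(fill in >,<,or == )>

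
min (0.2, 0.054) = 0.054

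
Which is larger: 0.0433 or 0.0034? 0.0433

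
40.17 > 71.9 False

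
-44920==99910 False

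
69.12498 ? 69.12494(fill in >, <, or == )>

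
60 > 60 False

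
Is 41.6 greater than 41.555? Yes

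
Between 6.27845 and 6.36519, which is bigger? 6.36519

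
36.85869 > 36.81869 True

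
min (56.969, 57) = 56.969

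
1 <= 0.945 False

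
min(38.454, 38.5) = 38.454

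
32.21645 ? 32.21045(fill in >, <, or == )>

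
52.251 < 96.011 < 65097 True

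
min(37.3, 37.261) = 37.261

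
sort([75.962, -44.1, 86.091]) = [-44.1, 75.962, 86.091]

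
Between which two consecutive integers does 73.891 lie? 73 and 74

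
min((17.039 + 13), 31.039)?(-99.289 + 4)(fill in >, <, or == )>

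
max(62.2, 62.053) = 62.2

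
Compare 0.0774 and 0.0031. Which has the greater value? 0.0774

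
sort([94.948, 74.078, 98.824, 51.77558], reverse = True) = [98.824, 94.948, 74.078, 51.77558]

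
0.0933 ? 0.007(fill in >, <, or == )>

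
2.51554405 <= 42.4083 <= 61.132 True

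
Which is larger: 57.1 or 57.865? 57.865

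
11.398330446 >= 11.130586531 True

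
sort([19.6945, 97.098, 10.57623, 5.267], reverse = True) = [97.098, 19.6945, 10.57623, 5.267]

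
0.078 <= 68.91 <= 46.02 False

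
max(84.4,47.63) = 84.4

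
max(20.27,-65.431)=20.27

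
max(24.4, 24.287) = 24.4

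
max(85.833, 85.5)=85.833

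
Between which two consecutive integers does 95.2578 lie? 95 and 96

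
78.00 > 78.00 False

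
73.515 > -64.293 True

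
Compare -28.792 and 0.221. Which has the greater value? 0.221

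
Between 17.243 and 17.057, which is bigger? 17.243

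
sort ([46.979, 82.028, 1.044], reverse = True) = [82.028, 46.979, 1.044]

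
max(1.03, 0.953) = 1.03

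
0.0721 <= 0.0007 False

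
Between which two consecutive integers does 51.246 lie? 51 and 52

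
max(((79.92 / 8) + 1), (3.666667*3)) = 11.000001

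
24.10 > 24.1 False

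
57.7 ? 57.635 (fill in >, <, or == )>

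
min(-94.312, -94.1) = -94.312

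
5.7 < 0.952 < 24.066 False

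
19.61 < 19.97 True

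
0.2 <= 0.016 False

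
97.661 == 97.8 False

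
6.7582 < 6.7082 False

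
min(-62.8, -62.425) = -62.8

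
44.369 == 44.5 False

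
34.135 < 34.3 True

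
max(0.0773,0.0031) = 0.0773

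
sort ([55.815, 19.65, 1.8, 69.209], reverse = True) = [69.209, 55.815, 19.65, 1.8]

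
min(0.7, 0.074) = 0.074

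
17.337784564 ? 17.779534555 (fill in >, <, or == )<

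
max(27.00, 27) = 27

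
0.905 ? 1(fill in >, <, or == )<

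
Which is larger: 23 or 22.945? 23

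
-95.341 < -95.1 True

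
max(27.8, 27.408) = 27.8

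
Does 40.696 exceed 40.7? No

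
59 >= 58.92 True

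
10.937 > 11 False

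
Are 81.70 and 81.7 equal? Yes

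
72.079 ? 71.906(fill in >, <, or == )>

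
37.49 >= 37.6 False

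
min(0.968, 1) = 0.968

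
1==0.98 False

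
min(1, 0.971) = 0.971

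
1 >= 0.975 True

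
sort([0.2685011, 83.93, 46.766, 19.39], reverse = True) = [83.93, 46.766, 19.39, 0.2685011]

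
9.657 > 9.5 True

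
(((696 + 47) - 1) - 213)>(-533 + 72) True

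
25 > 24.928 True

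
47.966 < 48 True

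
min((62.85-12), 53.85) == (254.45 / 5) False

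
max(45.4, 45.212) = 45.4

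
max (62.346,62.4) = 62.4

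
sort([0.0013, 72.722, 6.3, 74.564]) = [0.0013, 6.3, 72.722, 74.564]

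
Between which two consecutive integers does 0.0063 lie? 0 and 1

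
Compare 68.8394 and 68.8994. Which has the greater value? 68.8994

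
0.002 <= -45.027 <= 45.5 False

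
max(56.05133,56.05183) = 56.05183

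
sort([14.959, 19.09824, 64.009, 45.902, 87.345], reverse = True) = [87.345, 64.009, 45.902, 19.09824, 14.959]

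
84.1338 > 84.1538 False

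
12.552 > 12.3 True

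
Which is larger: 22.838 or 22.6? 22.838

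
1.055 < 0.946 False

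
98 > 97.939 True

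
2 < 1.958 False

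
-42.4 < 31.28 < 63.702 True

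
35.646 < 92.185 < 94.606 True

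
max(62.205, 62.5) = 62.5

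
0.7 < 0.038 False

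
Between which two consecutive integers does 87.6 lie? 87 and 88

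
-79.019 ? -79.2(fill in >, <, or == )>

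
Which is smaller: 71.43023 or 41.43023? 41.43023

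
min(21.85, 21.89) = 21.85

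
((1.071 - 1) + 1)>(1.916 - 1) True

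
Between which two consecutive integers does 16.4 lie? 16 and 17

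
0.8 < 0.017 False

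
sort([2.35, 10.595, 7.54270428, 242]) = [2.35, 7.54270428, 10.595, 242]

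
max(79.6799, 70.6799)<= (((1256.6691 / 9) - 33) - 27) False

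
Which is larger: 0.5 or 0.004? 0.5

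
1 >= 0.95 True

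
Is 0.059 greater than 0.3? No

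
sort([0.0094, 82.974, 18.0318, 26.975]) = [0.0094, 18.0318, 26.975, 82.974]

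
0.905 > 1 False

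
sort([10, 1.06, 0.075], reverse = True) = [10, 1.06, 0.075]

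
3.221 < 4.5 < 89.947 True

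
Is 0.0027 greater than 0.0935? No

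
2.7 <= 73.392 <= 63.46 False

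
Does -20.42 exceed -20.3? No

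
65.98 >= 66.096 False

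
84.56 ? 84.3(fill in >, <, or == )>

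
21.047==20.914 False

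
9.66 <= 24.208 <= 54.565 True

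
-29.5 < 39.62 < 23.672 False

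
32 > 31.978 True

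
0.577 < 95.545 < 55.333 False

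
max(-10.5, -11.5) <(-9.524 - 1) False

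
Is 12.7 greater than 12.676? Yes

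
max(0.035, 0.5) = 0.5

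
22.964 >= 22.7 True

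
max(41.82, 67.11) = 67.11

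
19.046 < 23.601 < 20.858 False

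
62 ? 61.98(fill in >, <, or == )>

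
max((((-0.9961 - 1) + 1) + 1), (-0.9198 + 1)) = 0.0802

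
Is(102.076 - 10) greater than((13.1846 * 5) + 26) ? Yes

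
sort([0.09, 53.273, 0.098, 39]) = [0.09, 0.098, 39, 53.273]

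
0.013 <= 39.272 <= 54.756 True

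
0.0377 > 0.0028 True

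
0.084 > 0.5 False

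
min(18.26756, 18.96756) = 18.26756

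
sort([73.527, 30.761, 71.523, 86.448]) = [30.761, 71.523, 73.527, 86.448]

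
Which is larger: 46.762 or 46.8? 46.8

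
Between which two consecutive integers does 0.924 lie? 0 and 1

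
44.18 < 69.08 True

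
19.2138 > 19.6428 False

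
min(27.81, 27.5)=27.5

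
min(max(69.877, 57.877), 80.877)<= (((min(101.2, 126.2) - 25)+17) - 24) False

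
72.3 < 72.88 True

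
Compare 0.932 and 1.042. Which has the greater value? 1.042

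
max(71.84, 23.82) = 71.84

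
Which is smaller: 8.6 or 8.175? 8.175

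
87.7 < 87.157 False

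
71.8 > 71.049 True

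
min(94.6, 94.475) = 94.475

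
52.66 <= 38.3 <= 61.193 False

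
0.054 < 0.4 True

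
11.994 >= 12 False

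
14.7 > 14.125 True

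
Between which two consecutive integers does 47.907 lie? 47 and 48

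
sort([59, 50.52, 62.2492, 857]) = [50.52, 59, 62.2492, 857]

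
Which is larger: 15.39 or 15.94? 15.94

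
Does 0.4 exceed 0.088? Yes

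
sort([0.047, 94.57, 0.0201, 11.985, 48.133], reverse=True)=[94.57, 48.133, 11.985, 0.047, 0.0201]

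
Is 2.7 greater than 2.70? No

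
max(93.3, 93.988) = 93.988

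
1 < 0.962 False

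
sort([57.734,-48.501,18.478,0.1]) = [-48.501,0.1,18.478,57.734]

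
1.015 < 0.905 False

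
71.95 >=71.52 True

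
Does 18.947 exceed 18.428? Yes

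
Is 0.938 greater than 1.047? No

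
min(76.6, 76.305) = 76.305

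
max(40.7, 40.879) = 40.879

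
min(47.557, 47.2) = 47.2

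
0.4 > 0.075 True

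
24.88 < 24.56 False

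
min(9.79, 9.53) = 9.53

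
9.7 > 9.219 True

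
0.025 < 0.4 True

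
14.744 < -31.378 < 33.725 False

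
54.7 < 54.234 False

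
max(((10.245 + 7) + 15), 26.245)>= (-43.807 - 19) True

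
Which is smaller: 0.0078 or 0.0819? 0.0078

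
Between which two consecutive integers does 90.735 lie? 90 and 91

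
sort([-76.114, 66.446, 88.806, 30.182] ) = [-76.114, 30.182, 66.446, 88.806]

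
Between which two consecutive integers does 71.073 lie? 71 and 72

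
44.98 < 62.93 True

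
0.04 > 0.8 False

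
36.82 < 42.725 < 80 True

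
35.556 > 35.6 False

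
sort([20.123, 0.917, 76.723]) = [0.917, 20.123, 76.723]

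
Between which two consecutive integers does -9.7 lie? -10 and -9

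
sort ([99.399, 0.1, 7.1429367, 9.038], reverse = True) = [99.399, 9.038, 7.1429367, 0.1]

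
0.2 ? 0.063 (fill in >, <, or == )>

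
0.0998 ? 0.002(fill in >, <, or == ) >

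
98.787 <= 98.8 True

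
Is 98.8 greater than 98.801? No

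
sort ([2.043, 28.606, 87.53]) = [2.043, 28.606, 87.53]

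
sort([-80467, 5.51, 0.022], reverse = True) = [5.51, 0.022, -80467]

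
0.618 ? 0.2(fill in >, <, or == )>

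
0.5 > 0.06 True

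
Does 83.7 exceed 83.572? Yes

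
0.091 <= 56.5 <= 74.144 True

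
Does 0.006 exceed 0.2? No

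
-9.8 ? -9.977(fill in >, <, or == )>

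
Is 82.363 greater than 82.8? No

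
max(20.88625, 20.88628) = 20.88628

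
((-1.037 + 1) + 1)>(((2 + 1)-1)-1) False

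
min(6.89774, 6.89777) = 6.89774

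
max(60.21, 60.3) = 60.3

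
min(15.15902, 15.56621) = 15.15902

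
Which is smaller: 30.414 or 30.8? 30.414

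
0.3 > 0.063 True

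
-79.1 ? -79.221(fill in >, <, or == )>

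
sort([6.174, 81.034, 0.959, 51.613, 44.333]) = [0.959, 6.174, 44.333, 51.613, 81.034]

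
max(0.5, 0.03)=0.5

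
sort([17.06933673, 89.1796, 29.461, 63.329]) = [17.06933673, 29.461, 63.329, 89.1796]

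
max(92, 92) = 92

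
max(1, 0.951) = 1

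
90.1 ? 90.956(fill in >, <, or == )<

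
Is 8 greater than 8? No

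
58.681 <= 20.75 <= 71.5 False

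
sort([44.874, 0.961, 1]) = [0.961, 1, 44.874]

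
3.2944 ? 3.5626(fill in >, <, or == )<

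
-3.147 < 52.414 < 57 True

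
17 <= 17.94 True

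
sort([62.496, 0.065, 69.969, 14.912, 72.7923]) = [0.065, 14.912, 62.496, 69.969, 72.7923]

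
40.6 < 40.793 True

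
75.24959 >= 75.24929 True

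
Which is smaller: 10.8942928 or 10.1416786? 10.1416786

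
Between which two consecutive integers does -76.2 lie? -77 and -76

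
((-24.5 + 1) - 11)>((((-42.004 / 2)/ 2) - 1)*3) True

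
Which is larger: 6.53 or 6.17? 6.53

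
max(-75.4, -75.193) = -75.193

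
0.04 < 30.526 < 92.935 True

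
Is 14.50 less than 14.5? No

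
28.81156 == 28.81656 False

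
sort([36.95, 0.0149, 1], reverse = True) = [36.95, 1, 0.0149]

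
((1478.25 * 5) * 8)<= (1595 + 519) False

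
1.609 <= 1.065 False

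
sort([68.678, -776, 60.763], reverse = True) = [68.678, 60.763, -776]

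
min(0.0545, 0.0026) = 0.0026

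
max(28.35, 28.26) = 28.35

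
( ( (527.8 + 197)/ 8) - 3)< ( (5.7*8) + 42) False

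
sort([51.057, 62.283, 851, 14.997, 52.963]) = [14.997, 51.057, 52.963, 62.283, 851]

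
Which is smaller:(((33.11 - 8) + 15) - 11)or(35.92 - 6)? (((33.11 - 8) + 15) - 11)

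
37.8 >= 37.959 False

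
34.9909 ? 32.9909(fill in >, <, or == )>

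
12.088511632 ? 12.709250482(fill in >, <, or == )<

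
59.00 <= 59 True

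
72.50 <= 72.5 True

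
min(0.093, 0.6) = 0.093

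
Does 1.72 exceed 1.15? Yes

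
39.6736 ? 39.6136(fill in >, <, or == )>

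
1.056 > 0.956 True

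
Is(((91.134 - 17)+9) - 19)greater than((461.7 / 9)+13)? No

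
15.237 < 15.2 False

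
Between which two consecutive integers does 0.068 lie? 0 and 1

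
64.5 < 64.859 True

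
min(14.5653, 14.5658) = 14.5653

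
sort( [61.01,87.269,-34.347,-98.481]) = [-98.481,-34.347,61.01,87.269]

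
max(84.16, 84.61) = 84.61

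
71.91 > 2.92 True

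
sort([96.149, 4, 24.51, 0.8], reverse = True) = [96.149, 24.51, 4, 0.8]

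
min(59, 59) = 59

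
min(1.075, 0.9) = 0.9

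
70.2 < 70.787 True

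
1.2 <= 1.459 True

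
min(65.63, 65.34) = 65.34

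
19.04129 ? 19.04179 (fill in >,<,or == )<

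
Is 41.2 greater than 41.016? Yes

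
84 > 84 False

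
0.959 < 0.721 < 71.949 False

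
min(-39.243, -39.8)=-39.8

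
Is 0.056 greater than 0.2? No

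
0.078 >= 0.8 False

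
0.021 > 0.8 False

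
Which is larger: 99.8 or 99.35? 99.8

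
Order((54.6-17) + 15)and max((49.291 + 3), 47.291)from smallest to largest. max((49.291 + 3), 47.291), ((54.6-17) + 15)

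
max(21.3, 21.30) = 21.30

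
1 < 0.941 False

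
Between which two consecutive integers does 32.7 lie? 32 and 33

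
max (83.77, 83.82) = 83.82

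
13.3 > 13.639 False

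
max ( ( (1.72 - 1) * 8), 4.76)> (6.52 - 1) True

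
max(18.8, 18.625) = 18.8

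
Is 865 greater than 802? Yes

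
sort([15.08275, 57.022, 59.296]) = [15.08275, 57.022, 59.296]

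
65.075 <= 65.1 True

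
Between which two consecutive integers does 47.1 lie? 47 and 48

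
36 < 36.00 False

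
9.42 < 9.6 True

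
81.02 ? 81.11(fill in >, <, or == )<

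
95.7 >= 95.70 True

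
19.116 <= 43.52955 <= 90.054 True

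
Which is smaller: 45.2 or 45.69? 45.2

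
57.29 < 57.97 True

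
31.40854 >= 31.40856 False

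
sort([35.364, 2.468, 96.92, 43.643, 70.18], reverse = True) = [96.92, 70.18, 43.643, 35.364, 2.468]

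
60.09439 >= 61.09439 False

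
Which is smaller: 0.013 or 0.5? 0.013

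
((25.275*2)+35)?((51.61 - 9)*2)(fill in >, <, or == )>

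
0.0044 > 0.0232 False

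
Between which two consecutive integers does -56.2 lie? -57 and -56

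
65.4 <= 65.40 True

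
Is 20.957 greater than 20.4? Yes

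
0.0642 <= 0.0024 False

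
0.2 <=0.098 False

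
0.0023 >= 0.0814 False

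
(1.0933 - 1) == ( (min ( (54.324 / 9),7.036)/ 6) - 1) False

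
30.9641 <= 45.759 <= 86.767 True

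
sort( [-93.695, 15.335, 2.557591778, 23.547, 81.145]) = [-93.695, 2.557591778, 15.335, 23.547, 81.145]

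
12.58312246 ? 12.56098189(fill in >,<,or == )>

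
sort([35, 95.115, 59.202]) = [35, 59.202, 95.115]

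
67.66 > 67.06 True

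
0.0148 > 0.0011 True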